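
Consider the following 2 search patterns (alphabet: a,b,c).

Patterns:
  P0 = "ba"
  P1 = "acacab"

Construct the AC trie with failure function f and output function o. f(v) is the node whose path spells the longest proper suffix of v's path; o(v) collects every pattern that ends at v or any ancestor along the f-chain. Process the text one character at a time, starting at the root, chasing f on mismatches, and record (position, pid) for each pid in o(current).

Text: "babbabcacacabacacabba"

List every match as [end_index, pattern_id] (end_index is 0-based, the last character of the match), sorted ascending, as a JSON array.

Build:
Trie (insert patterns):
  n0 'ε': a→3 b→1
  n1 'b': a→2
  n2 'ba': ·  ←P0
  n3 'a': c→4
  n4 'ac': a→5
  n5 'aca': c→6
  n6 'acac': a→7
  n7 'acaca': b→8
  n8 'acacab': ·  ←P1

BFS fail/out derivation:
  n1('b'): parent n0 fail=0; on 'b' 0 → fail=0;  out ∅∪∅=∅
  n3('a'): parent n0 fail=0; on 'a' 0 → fail=0;  out ∅∪∅=∅
  n2('ba'): parent n1 fail=0; on 'a' 0 → fail=3;  out {0}∪∅={0}
  n4('ac'): parent n3 fail=0; on 'c' 0 → fail=0;  out ∅∪∅=∅
  n5('aca'): parent n4 fail=0; on 'a' 0 → fail=3;  out ∅∪∅=∅
  n6('acac'): parent n5 fail=3; on 'c' 3 → fail=4;  out ∅∪∅=∅
  n7('acaca'): parent n6 fail=4; on 'a' 4 → fail=5;  out ∅∪∅=∅
  n8('acacab'): parent n7 fail=5; on 'b' 5→3→0 → fail=1;  out {1}∪∅={1}

Text stream:
[0] read 'b'  n0⇒n1
[1] read 'a'  n1⇒n2  → match P0@[0:1]
[2] read 'b'  n2⇒n1 (fail-walked)
[3] read 'b'  n1⇒n1 (fail-walked)
[4] read 'a'  n1⇒n2  → match P0@[3:4]
[5] read 'b'  n2⇒n1 (fail-walked)
[6] read 'c'  n1⇒n0 (fail-walked)
[7] read 'a'  n0⇒n3
[8] read 'c'  n3⇒n4
[9] read 'a'  n4⇒n5
[10] read 'c'  n5⇒n6
[11] read 'a'  n6⇒n7
[12] read 'b'  n7⇒n8  → match P1@[7:12]
[13] read 'a'  n8⇒n2 (fail-walked)  → match P0@[12:13]
[14] read 'c'  n2⇒n4 (fail-walked)
[15] read 'a'  n4⇒n5
[16] read 'c'  n5⇒n6
[17] read 'a'  n6⇒n7
[18] read 'b'  n7⇒n8  → match P1@[13:18]
[19] read 'b'  n8⇒n1 (fail-walked)
[20] read 'a'  n1⇒n2  → match P0@[19:20]

Matches: [[1,0],[4,0],[12,1],[13,0],[18,1],[20,0]]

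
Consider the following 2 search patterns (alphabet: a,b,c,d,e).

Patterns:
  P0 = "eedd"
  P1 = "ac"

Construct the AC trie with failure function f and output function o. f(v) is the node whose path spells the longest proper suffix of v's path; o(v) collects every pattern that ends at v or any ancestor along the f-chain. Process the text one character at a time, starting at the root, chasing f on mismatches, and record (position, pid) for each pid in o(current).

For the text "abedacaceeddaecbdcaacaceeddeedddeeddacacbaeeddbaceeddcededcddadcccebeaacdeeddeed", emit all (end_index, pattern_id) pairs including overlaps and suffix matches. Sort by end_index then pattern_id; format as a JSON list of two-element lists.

Construct AC machine:
Trie nodes:
  0='ε' goto a→5 e→1
  1='e' goto e→2
  2='ee' goto d→3
  3='eed' goto d→4
  4='eedd' goto ·  [P0 ends]
  5='a' goto c→6
  6='ac' goto ·  [P1 ends]

Failure links (BFS by depth):
  fail(1) 'e': from fail(0)=0 chase 'e': 0 ⇒ 0;  out=∅∪out(0)=∅
  fail(5) 'a': from fail(0)=0 chase 'a': 0 ⇒ 0;  out=∅∪out(0)=∅
  fail(2) 'ee': from fail(1)=0 chase 'e': 0 ⇒ 1;  out=∅∪out(1)=∅
  fail(6) 'ac': from fail(5)=0 chase 'c': 0 ⇒ 0;  out={1}∪out(0)={1}
  fail(3) 'eed': from fail(2)=1 chase 'd': 1→0 ⇒ 0;  out=∅∪out(0)=∅
  fail(4) 'eedd': from fail(3)=0 chase 'd': 0 ⇒ 0;  out={0}∪out(0)={0}

Run:
i=0 'a': node 0→5
i=1 'b': node 5→0 (fail-walked)
i=2 'e': node 0→1
i=3 'd': node 1→0 (fail-walked)
i=4 'a': node 0→5
i=5 'c': node 5→6  ** P1@[4:5]
i=6 'a': node 6→5 (fail-walked)
i=7 'c': node 5→6  ** P1@[6:7]
i=8 'e': node 6→1 (fail-walked)
i=9 'e': node 1→2
i=10 'd': node 2→3
i=11 'd': node 3→4  ** P0@[8:11]
i=12 'a': node 4→5 (fail-walked)
i=13 'e': node 5→1 (fail-walked)
i=14 'c': node 1→0 (fail-walked)
i=15 'b': node 0→0
i=16 'd': node 0→0
i=17 'c': node 0→0
i=18 'a': node 0→5
i=19 'a': node 5→5 (fail-walked)
i=20 'c': node 5→6  ** P1@[19:20]
i=21 'a': node 6→5 (fail-walked)
i=22 'c': node 5→6  ** P1@[21:22]
i=23 'e': node 6→1 (fail-walked)
i=24 'e': node 1→2
i=25 'd': node 2→3
i=26 'd': node 3→4  ** P0@[23:26]
i=27 'e': node 4→1 (fail-walked)
i=28 'e': node 1→2
i=29 'd': node 2→3
i=30 'd': node 3→4  ** P0@[27:30]
i=31 'd': node 4→0 (fail-walked)
i=32 'e': node 0→1
i=33 'e': node 1→2
i=34 'd': node 2→3
i=35 'd': node 3→4  ** P0@[32:35]
i=36 'a': node 4→5 (fail-walked)
i=37 'c': node 5→6  ** P1@[36:37]
i=38 'a': node 6→5 (fail-walked)
i=39 'c': node 5→6  ** P1@[38:39]
i=40 'b': node 6→0 (fail-walked)
i=41 'a': node 0→5
i=42 'e': node 5→1 (fail-walked)
i=43 'e': node 1→2
i=44 'd': node 2→3
i=45 'd': node 3→4  ** P0@[42:45]
i=46 'b': node 4→0 (fail-walked)
i=47 'a': node 0→5
i=48 'c': node 5→6  ** P1@[47:48]
i=49 'e': node 6→1 (fail-walked)
i=50 'e': node 1→2
i=51 'd': node 2→3
i=52 'd': node 3→4  ** P0@[49:52]
i=53 'c': node 4→0 (fail-walked)
i=54 'e': node 0→1
i=55 'd': node 1→0 (fail-walked)
i=56 'e': node 0→1
i=57 'd': node 1→0 (fail-walked)
i=58 'c': node 0→0
i=59 'd': node 0→0
i=60 'd': node 0→0
i=61 'a': node 0→5
i=62 'd': node 5→0 (fail-walked)
i=63 'c': node 0→0
i=64 'c': node 0→0
i=65 'c': node 0→0
i=66 'e': node 0→1
i=67 'b': node 1→0 (fail-walked)
i=68 'e': node 0→1
i=69 'a': node 1→5 (fail-walked)
i=70 'a': node 5→5 (fail-walked)
i=71 'c': node 5→6  ** P1@[70:71]
i=72 'd': node 6→0 (fail-walked)
i=73 'e': node 0→1
i=74 'e': node 1→2
i=75 'd': node 2→3
i=76 'd': node 3→4  ** P0@[73:76]
i=77 'e': node 4→1 (fail-walked)
i=78 'e': node 1→2
i=79 'd': node 2→3

All matches (sorted): [[5,1],[7,1],[11,0],[20,1],[22,1],[26,0],[30,0],[35,0],[37,1],[39,1],[45,0],[48,1],[52,0],[71,1],[76,0]]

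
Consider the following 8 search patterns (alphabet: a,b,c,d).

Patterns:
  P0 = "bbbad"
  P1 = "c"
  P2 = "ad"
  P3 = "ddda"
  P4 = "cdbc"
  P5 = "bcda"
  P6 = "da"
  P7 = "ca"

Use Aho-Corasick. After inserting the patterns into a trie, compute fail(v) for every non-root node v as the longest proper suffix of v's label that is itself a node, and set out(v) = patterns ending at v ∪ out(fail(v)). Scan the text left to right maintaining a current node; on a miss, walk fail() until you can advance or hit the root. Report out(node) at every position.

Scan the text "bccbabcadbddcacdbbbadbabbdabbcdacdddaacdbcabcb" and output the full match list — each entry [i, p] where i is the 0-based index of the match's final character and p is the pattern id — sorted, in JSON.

Construct AC machine:
Trie (insert patterns):
  n0 'ε': a→7 b→1 c→6 d→9
  n1 'b': b→2 c→16
  n2 'bb': b→3
  n3 'bbb': a→4
  n4 'bbba': d→5
  n5 'bbbad': ·  [P0 ends]
  n6 'c': a→20 d→13  [P1 ends]
  n7 'a': d→8
  n8 'ad': ·  [P2 ends]
  n9 'd': a→19 d→10
  n10 'dd': d→11
  n11 'ddd': a→12
  n12 'ddda': ·  [P3 ends]
  n13 'cd': b→14
  n14 'cdb': c→15
  n15 'cdbc': ·  [P4 ends]
  n16 'bc': d→17
  n17 'bcd': a→18
  n18 'bcda': ·  [P5 ends]
  n19 'da': ·  [P6 ends]
  n20 'ca': ·  [P7 ends]

Failure links (BFS by depth):
  fail(1) 'b': from fail(0)=0 chase 'b': 0 ⇒ 0;  out=∅∪out(0)=∅
  fail(6) 'c': from fail(0)=0 chase 'c': 0 ⇒ 0;  out={1}∪out(0)={1}
  fail(7) 'a': from fail(0)=0 chase 'a': 0 ⇒ 0;  out=∅∪out(0)=∅
  fail(9) 'd': from fail(0)=0 chase 'd': 0 ⇒ 0;  out=∅∪out(0)=∅
  fail(2) 'bb': from fail(1)=0 chase 'b': 0 ⇒ 1;  out=∅∪out(1)=∅
  fail(8) 'ad': from fail(7)=0 chase 'd': 0 ⇒ 9;  out={2}∪out(9)={2}
  fail(10) 'dd': from fail(9)=0 chase 'd': 0 ⇒ 9;  out=∅∪out(9)=∅
  fail(13) 'cd': from fail(6)=0 chase 'd': 0 ⇒ 9;  out=∅∪out(9)=∅
  fail(16) 'bc': from fail(1)=0 chase 'c': 0 ⇒ 6;  out=∅∪out(6)={1}
  fail(19) 'da': from fail(9)=0 chase 'a': 0 ⇒ 7;  out={6}∪out(7)={6}
  fail(20) 'ca': from fail(6)=0 chase 'a': 0 ⇒ 7;  out={7}∪out(7)={7}
  fail(3) 'bbb': from fail(2)=1 chase 'b': 1 ⇒ 2;  out=∅∪out(2)=∅
  fail(11) 'ddd': from fail(10)=9 chase 'd': 9 ⇒ 10;  out=∅∪out(10)=∅
  fail(14) 'cdb': from fail(13)=9 chase 'b': 9→0 ⇒ 1;  out=∅∪out(1)=∅
  fail(17) 'bcd': from fail(16)=6 chase 'd': 6 ⇒ 13;  out=∅∪out(13)=∅
  fail(4) 'bbba': from fail(3)=2 chase 'a': 2→1→0 ⇒ 7;  out=∅∪out(7)=∅
  fail(12) 'ddda': from fail(11)=10 chase 'a': 10→9 ⇒ 19;  out={3}∪out(19)={3,6}
  fail(15) 'cdbc': from fail(14)=1 chase 'c': 1 ⇒ 16;  out={4}∪out(16)={1,4}
  fail(18) 'bcda': from fail(17)=13 chase 'a': 13→9 ⇒ 19;  out={5}∪out(19)={5,6}
  fail(5) 'bbbad': from fail(4)=7 chase 'd': 7 ⇒ 8;  out={0}∪out(8)={0,2}

Text stream:
pos 0 'b': at 1
pos 1 'c': at 16  emit P1@[1:1]
pos 2 'c': at 6 ·f  emit P1@[2:2]
pos 3 'b': at 1 ·f
pos 4 'a': at 7 ·f
pos 5 'b': at 1 ·f
pos 6 'c': at 16  emit P1@[6:6]
pos 7 'a': at 20 ·f  emit P7@[6:7]
pos 8 'd': at 8 ·f  emit P2@[7:8]
pos 9 'b': at 1 ·f
pos 10 'd': at 9 ·f
pos 11 'd': at 10
pos 12 'c': at 6 ·f  emit P1@[12:12]
pos 13 'a': at 20  emit P7@[12:13]
pos 14 'c': at 6 ·f  emit P1@[14:14]
pos 15 'd': at 13
pos 16 'b': at 14
pos 17 'b': at 2 ·f
pos 18 'b': at 3
pos 19 'a': at 4
pos 20 'd': at 5  emit P0@[16:20],P2@[19:20]
pos 21 'b': at 1 ·f
pos 22 'a': at 7 ·f
pos 23 'b': at 1 ·f
pos 24 'b': at 2
pos 25 'd': at 9 ·f
pos 26 'a': at 19  emit P6@[25:26]
pos 27 'b': at 1 ·f
pos 28 'b': at 2
pos 29 'c': at 16 ·f  emit P1@[29:29]
pos 30 'd': at 17
pos 31 'a': at 18  emit P5@[28:31],P6@[30:31]
pos 32 'c': at 6 ·f  emit P1@[32:32]
pos 33 'd': at 13
pos 34 'd': at 10 ·f
pos 35 'd': at 11
pos 36 'a': at 12  emit P3@[33:36],P6@[35:36]
pos 37 'a': at 7 ·f
pos 38 'c': at 6 ·f  emit P1@[38:38]
pos 39 'd': at 13
pos 40 'b': at 14
pos 41 'c': at 15  emit P1@[41:41],P4@[38:41]
pos 42 'a': at 20 ·f  emit P7@[41:42]
pos 43 'b': at 1 ·f
pos 44 'c': at 16  emit P1@[44:44]
pos 45 'b': at 1 ·f

Matches: [[1,1],[2,1],[6,1],[7,7],[8,2],[12,1],[13,7],[14,1],[20,0],[20,2],[26,6],[29,1],[31,5],[31,6],[32,1],[36,3],[36,6],[38,1],[41,1],[41,4],[42,7],[44,1]]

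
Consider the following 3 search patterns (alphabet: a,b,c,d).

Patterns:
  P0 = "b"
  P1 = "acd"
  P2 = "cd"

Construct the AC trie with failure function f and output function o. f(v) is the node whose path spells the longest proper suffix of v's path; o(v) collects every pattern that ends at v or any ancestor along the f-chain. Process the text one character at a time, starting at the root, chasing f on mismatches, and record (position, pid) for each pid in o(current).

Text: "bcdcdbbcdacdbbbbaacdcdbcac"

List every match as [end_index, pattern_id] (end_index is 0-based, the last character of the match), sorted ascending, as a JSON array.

Build automaton:
Trie (insert patterns):
  n0 'ε': a→2 b→1 c→5
  n1 'b': ·  ←P0
  n2 'a': c→3
  n3 'ac': d→4
  n4 'acd': ·  ←P1
  n5 'c': d→6
  n6 'cd': ·  ←P2

BFS fail/out derivation:
  n1('b'): parent n0 fail=0; on 'b' 0 → fail=0;  out {0}∪∅={0}
  n2('a'): parent n0 fail=0; on 'a' 0 → fail=0;  out ∅∪∅=∅
  n5('c'): parent n0 fail=0; on 'c' 0 → fail=0;  out ∅∪∅=∅
  n3('ac'): parent n2 fail=0; on 'c' 0 → fail=5;  out ∅∪∅=∅
  n6('cd'): parent n5 fail=0; on 'd' 0 → fail=0;  out {2}∪∅={2}
  n4('acd'): parent n3 fail=5; on 'd' 5 → fail=6;  out {1}∪{2}={1,2}

Scan:
i=0 'b': node 0→1  → match P0@[0:0]
i=1 'c': node 1→5 (fail-walked)
i=2 'd': node 5→6  → match P2@[1:2]
i=3 'c': node 6→5 (fail-walked)
i=4 'd': node 5→6  → match P2@[3:4]
i=5 'b': node 6→1 (fail-walked)  → match P0@[5:5]
i=6 'b': node 1→1 (fail-walked)  → match P0@[6:6]
i=7 'c': node 1→5 (fail-walked)
i=8 'd': node 5→6  → match P2@[7:8]
i=9 'a': node 6→2 (fail-walked)
i=10 'c': node 2→3
i=11 'd': node 3→4  → match P1@[9:11],P2@[10:11]
i=12 'b': node 4→1 (fail-walked)  → match P0@[12:12]
i=13 'b': node 1→1 (fail-walked)  → match P0@[13:13]
i=14 'b': node 1→1 (fail-walked)  → match P0@[14:14]
i=15 'b': node 1→1 (fail-walked)  → match P0@[15:15]
i=16 'a': node 1→2 (fail-walked)
i=17 'a': node 2→2 (fail-walked)
i=18 'c': node 2→3
i=19 'd': node 3→4  → match P1@[17:19],P2@[18:19]
i=20 'c': node 4→5 (fail-walked)
i=21 'd': node 5→6  → match P2@[20:21]
i=22 'b': node 6→1 (fail-walked)  → match P0@[22:22]
i=23 'c': node 1→5 (fail-walked)
i=24 'a': node 5→2 (fail-walked)
i=25 'c': node 2→3

Matches: [[0,0],[2,2],[4,2],[5,0],[6,0],[8,2],[11,1],[11,2],[12,0],[13,0],[14,0],[15,0],[19,1],[19,2],[21,2],[22,0]]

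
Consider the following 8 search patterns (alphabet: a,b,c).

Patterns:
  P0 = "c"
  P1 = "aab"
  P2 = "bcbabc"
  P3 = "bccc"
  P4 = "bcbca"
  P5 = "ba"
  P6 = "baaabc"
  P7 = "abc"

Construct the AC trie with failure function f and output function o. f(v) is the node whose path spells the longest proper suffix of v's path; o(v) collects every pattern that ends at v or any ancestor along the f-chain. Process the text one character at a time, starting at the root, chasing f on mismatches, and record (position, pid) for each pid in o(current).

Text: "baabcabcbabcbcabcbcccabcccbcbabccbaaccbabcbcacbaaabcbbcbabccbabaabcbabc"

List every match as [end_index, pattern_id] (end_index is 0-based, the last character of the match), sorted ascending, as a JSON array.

Construct AC machine:
Trie (insert patterns):
  n0 'ε': a→2 b→5 c→1
  n1 'c': ·  ←P0
  n2 'a': a→3 b→20
  n3 'aa': b→4
  n4 'aab': ·  ←P1
  n5 'b': a→15 c→6
  n6 'bc': b→7 c→11
  n7 'bcb': a→8 c→13
  n8 'bcba': b→9
  n9 'bcbab': c→10
  n10 'bcbabc': ·  ←P2
  n11 'bcc': c→12
  n12 'bccc': ·  ←P3
  n13 'bcbc': a→14
  n14 'bcbca': ·  ←P4
  n15 'ba': a→16  ←P5
  n16 'baa': a→17
  n17 'baaa': b→18
  n18 'baaab': c→19
  n19 'baaabc': ·  ←P6
  n20 'ab': c→21
  n21 'abc': ·  ←P7

BFS fail/out derivation:
  fail(1) 'c': from fail(0)=0 chase 'c': 0 ⇒ 0;  out={0}∪out(0)={0}
  fail(2) 'a': from fail(0)=0 chase 'a': 0 ⇒ 0;  out=∅∪out(0)=∅
  fail(5) 'b': from fail(0)=0 chase 'b': 0 ⇒ 0;  out=∅∪out(0)=∅
  fail(3) 'aa': from fail(2)=0 chase 'a': 0 ⇒ 2;  out=∅∪out(2)=∅
  fail(6) 'bc': from fail(5)=0 chase 'c': 0 ⇒ 1;  out=∅∪out(1)={0}
  fail(15) 'ba': from fail(5)=0 chase 'a': 0 ⇒ 2;  out={5}∪out(2)={5}
  fail(20) 'ab': from fail(2)=0 chase 'b': 0 ⇒ 5;  out=∅∪out(5)=∅
  fail(4) 'aab': from fail(3)=2 chase 'b': 2 ⇒ 20;  out={1}∪out(20)={1}
  fail(7) 'bcb': from fail(6)=1 chase 'b': 1→0 ⇒ 5;  out=∅∪out(5)=∅
  fail(11) 'bcc': from fail(6)=1 chase 'c': 1→0 ⇒ 1;  out=∅∪out(1)={0}
  fail(16) 'baa': from fail(15)=2 chase 'a': 2 ⇒ 3;  out=∅∪out(3)=∅
  fail(21) 'abc': from fail(20)=5 chase 'c': 5 ⇒ 6;  out={7}∪out(6)={0,7}
  fail(8) 'bcba': from fail(7)=5 chase 'a': 5 ⇒ 15;  out=∅∪out(15)={5}
  fail(12) 'bccc': from fail(11)=1 chase 'c': 1→0 ⇒ 1;  out={3}∪out(1)={0,3}
  fail(13) 'bcbc': from fail(7)=5 chase 'c': 5 ⇒ 6;  out=∅∪out(6)={0}
  fail(17) 'baaa': from fail(16)=3 chase 'a': 3→2 ⇒ 3;  out=∅∪out(3)=∅
  fail(9) 'bcbab': from fail(8)=15 chase 'b': 15→2 ⇒ 20;  out=∅∪out(20)=∅
  fail(14) 'bcbca': from fail(13)=6 chase 'a': 6→1→0 ⇒ 2;  out={4}∪out(2)={4}
  fail(18) 'baaab': from fail(17)=3 chase 'b': 3 ⇒ 4;  out=∅∪out(4)={1}
  fail(10) 'bcbabc': from fail(9)=20 chase 'c': 20 ⇒ 21;  out={2}∪out(21)={0,2,7}
  fail(19) 'baaabc': from fail(18)=4 chase 'c': 4→20 ⇒ 21;  out={6}∪out(21)={0,6,7}

Scan:
[0] read 'b'  n0⇒n5
[1] read 'a'  n5⇒n15  → match P5@[0:1]
[2] read 'a'  n15⇒n16
[3] read 'b'  n16⇒n4 (via fail)  → match P1@[1:3]
[4] read 'c'  n4⇒n21 (via fail)  → match P0@[4:4],P7@[2:4]
[5] read 'a'  n21⇒n2 (via fail)
[6] read 'b'  n2⇒n20
[7] read 'c'  n20⇒n21  → match P0@[7:7],P7@[5:7]
[8] read 'b'  n21⇒n7 (via fail)
[9] read 'a'  n7⇒n8  → match P5@[8:9]
[10] read 'b'  n8⇒n9
[11] read 'c'  n9⇒n10  → match P0@[11:11],P2@[6:11],P7@[9:11]
[12] read 'b'  n10⇒n7 (via fail)
[13] read 'c'  n7⇒n13  → match P0@[13:13]
[14] read 'a'  n13⇒n14  → match P4@[10:14]
[15] read 'b'  n14⇒n20 (via fail)
[16] read 'c'  n20⇒n21  → match P0@[16:16],P7@[14:16]
[17] read 'b'  n21⇒n7 (via fail)
[18] read 'c'  n7⇒n13  → match P0@[18:18]
[19] read 'c'  n13⇒n11 (via fail)  → match P0@[19:19]
[20] read 'c'  n11⇒n12  → match P0@[20:20],P3@[17:20]
[21] read 'a'  n12⇒n2 (via fail)
[22] read 'b'  n2⇒n20
[23] read 'c'  n20⇒n21  → match P0@[23:23],P7@[21:23]
[24] read 'c'  n21⇒n11 (via fail)  → match P0@[24:24]
[25] read 'c'  n11⇒n12  → match P0@[25:25],P3@[22:25]
[26] read 'b'  n12⇒n5 (via fail)
[27] read 'c'  n5⇒n6  → match P0@[27:27]
[28] read 'b'  n6⇒n7
[29] read 'a'  n7⇒n8  → match P5@[28:29]
[30] read 'b'  n8⇒n9
[31] read 'c'  n9⇒n10  → match P0@[31:31],P2@[26:31],P7@[29:31]
[32] read 'c'  n10⇒n11 (via fail)  → match P0@[32:32]
[33] read 'b'  n11⇒n5 (via fail)
[34] read 'a'  n5⇒n15  → match P5@[33:34]
[35] read 'a'  n15⇒n16
[36] read 'c'  n16⇒n1 (via fail)  → match P0@[36:36]
[37] read 'c'  n1⇒n1 (via fail)  → match P0@[37:37]
[38] read 'b'  n1⇒n5 (via fail)
[39] read 'a'  n5⇒n15  → match P5@[38:39]
[40] read 'b'  n15⇒n20 (via fail)
[41] read 'c'  n20⇒n21  → match P0@[41:41],P7@[39:41]
[42] read 'b'  n21⇒n7 (via fail)
[43] read 'c'  n7⇒n13  → match P0@[43:43]
[44] read 'a'  n13⇒n14  → match P4@[40:44]
[45] read 'c'  n14⇒n1 (via fail)  → match P0@[45:45]
[46] read 'b'  n1⇒n5 (via fail)
[47] read 'a'  n5⇒n15  → match P5@[46:47]
[48] read 'a'  n15⇒n16
[49] read 'a'  n16⇒n17
[50] read 'b'  n17⇒n18  → match P1@[48:50]
[51] read 'c'  n18⇒n19  → match P0@[51:51],P6@[46:51],P7@[49:51]
[52] read 'b'  n19⇒n7 (via fail)
[53] read 'b'  n7⇒n5 (via fail)
[54] read 'c'  n5⇒n6  → match P0@[54:54]
[55] read 'b'  n6⇒n7
[56] read 'a'  n7⇒n8  → match P5@[55:56]
[57] read 'b'  n8⇒n9
[58] read 'c'  n9⇒n10  → match P0@[58:58],P2@[53:58],P7@[56:58]
[59] read 'c'  n10⇒n11 (via fail)  → match P0@[59:59]
[60] read 'b'  n11⇒n5 (via fail)
[61] read 'a'  n5⇒n15  → match P5@[60:61]
[62] read 'b'  n15⇒n20 (via fail)
[63] read 'a'  n20⇒n15 (via fail)  → match P5@[62:63]
[64] read 'a'  n15⇒n16
[65] read 'b'  n16⇒n4 (via fail)  → match P1@[63:65]
[66] read 'c'  n4⇒n21 (via fail)  → match P0@[66:66],P7@[64:66]
[67] read 'b'  n21⇒n7 (via fail)
[68] read 'a'  n7⇒n8  → match P5@[67:68]
[69] read 'b'  n8⇒n9
[70] read 'c'  n9⇒n10  → match P0@[70:70],P2@[65:70],P7@[68:70]

All matches (sorted): [[1,5],[3,1],[4,0],[4,7],[7,0],[7,7],[9,5],[11,0],[11,2],[11,7],[13,0],[14,4],[16,0],[16,7],[18,0],[19,0],[20,0],[20,3],[23,0],[23,7],[24,0],[25,0],[25,3],[27,0],[29,5],[31,0],[31,2],[31,7],[32,0],[34,5],[36,0],[37,0],[39,5],[41,0],[41,7],[43,0],[44,4],[45,0],[47,5],[50,1],[51,0],[51,6],[51,7],[54,0],[56,5],[58,0],[58,2],[58,7],[59,0],[61,5],[63,5],[65,1],[66,0],[66,7],[68,5],[70,0],[70,2],[70,7]]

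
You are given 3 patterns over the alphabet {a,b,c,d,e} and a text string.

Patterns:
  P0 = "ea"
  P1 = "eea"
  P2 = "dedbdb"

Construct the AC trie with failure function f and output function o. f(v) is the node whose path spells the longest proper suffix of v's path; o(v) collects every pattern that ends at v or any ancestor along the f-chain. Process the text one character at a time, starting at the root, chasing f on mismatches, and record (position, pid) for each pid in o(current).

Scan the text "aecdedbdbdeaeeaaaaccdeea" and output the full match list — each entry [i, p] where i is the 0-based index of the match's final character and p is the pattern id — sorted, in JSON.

Build:
Trie nodes:
  0='ε' goto d→5 e→1
  1='e' goto a→2 e→3
  2='ea' goto ·  [P0 ends]
  3='ee' goto a→4
  4='eea' goto ·  [P1 ends]
  5='d' goto e→6
  6='de' goto d→7
  7='ded' goto b→8
  8='dedb' goto d→9
  9='dedbd' goto b→10
  10='dedbdb' goto ·  [P2 ends]

BFS fail/out derivation:
  n1('e'): parent n0 fail=0; on 'e' 0 → fail=0;  out ∅∪∅=∅
  n5('d'): parent n0 fail=0; on 'd' 0 → fail=0;  out ∅∪∅=∅
  n2('ea'): parent n1 fail=0; on 'a' 0 → fail=0;  out {0}∪∅={0}
  n3('ee'): parent n1 fail=0; on 'e' 0 → fail=1;  out ∅∪∅=∅
  n6('de'): parent n5 fail=0; on 'e' 0 → fail=1;  out ∅∪∅=∅
  n4('eea'): parent n3 fail=1; on 'a' 1 → fail=2;  out {1}∪{0}={0,1}
  n7('ded'): parent n6 fail=1; on 'd' 1→0 → fail=5;  out ∅∪∅=∅
  n8('dedb'): parent n7 fail=5; on 'b' 5→0 → fail=0;  out ∅∪∅=∅
  n9('dedbd'): parent n8 fail=0; on 'd' 0 → fail=5;  out ∅∪∅=∅
  n10('dedbdb'): parent n9 fail=5; on 'b' 5→0 → fail=0;  out {2}∪∅={2}

Run:
[0] read 'a'  n0⇒n0
[1] read 'e'  n0⇒n1
[2] read 'c'  n1⇒n0 (via fail)
[3] read 'd'  n0⇒n5
[4] read 'e'  n5⇒n6
[5] read 'd'  n6⇒n7
[6] read 'b'  n7⇒n8
[7] read 'd'  n8⇒n9
[8] read 'b'  n9⇒n10  → match P2@[3:8]
[9] read 'd'  n10⇒n5 (via fail)
[10] read 'e'  n5⇒n6
[11] read 'a'  n6⇒n2 (via fail)  → match P0@[10:11]
[12] read 'e'  n2⇒n1 (via fail)
[13] read 'e'  n1⇒n3
[14] read 'a'  n3⇒n4  → match P0@[13:14],P1@[12:14]
[15] read 'a'  n4⇒n0 (via fail)
[16] read 'a'  n0⇒n0
[17] read 'a'  n0⇒n0
[18] read 'c'  n0⇒n0
[19] read 'c'  n0⇒n0
[20] read 'd'  n0⇒n5
[21] read 'e'  n5⇒n6
[22] read 'e'  n6⇒n3 (via fail)
[23] read 'a'  n3⇒n4  → match P0@[22:23],P1@[21:23]

All matches (sorted): [[8,2],[11,0],[14,0],[14,1],[23,0],[23,1]]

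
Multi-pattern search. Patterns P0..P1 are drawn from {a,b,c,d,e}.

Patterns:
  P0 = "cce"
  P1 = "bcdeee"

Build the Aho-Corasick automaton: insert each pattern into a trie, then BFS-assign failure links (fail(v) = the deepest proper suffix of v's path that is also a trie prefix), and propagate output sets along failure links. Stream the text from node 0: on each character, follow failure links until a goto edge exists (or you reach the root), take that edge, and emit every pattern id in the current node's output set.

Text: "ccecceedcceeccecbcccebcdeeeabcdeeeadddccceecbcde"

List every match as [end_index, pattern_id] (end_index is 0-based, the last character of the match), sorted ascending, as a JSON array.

Build automaton:
Trie nodes:
  n0 'ε': b→4 c→1
  n1 'c': c→2
  n2 'cc': e→3
  n3 'cce': ·  [P0 ends]
  n4 'b': c→5
  n5 'bc': d→6
  n6 'bcd': e→7
  n7 'bcde': e→8
  n8 'bcdee': e→9
  n9 'bcdeee': ·  [P1 ends]

Failure links (BFS by depth):
  fail(1) 'c': from fail(0)=0 chase 'c': 0 ⇒ 0;  out=∅∪out(0)=∅
  fail(4) 'b': from fail(0)=0 chase 'b': 0 ⇒ 0;  out=∅∪out(0)=∅
  fail(2) 'cc': from fail(1)=0 chase 'c': 0 ⇒ 1;  out=∅∪out(1)=∅
  fail(5) 'bc': from fail(4)=0 chase 'c': 0 ⇒ 1;  out=∅∪out(1)=∅
  fail(3) 'cce': from fail(2)=1 chase 'e': 1→0 ⇒ 0;  out={0}∪out(0)={0}
  fail(6) 'bcd': from fail(5)=1 chase 'd': 1→0 ⇒ 0;  out=∅∪out(0)=∅
  fail(7) 'bcde': from fail(6)=0 chase 'e': 0 ⇒ 0;  out=∅∪out(0)=∅
  fail(8) 'bcdee': from fail(7)=0 chase 'e': 0 ⇒ 0;  out=∅∪out(0)=∅
  fail(9) 'bcdeee': from fail(8)=0 chase 'e': 0 ⇒ 0;  out={1}∪out(0)={1}

Scan:
pos 0 'c': at 1
pos 1 'c': at 2
pos 2 'e': at 3  emit P0@[0:2]
pos 3 'c': at 1 ·f
pos 4 'c': at 2
pos 5 'e': at 3  emit P0@[3:5]
pos 6 'e': at 0 ·f
pos 7 'd': at 0
pos 8 'c': at 1
pos 9 'c': at 2
pos 10 'e': at 3  emit P0@[8:10]
pos 11 'e': at 0 ·f
pos 12 'c': at 1
pos 13 'c': at 2
pos 14 'e': at 3  emit P0@[12:14]
pos 15 'c': at 1 ·f
pos 16 'b': at 4 ·f
pos 17 'c': at 5
pos 18 'c': at 2 ·f
pos 19 'c': at 2 ·f
pos 20 'e': at 3  emit P0@[18:20]
pos 21 'b': at 4 ·f
pos 22 'c': at 5
pos 23 'd': at 6
pos 24 'e': at 7
pos 25 'e': at 8
pos 26 'e': at 9  emit P1@[21:26]
pos 27 'a': at 0 ·f
pos 28 'b': at 4
pos 29 'c': at 5
pos 30 'd': at 6
pos 31 'e': at 7
pos 32 'e': at 8
pos 33 'e': at 9  emit P1@[28:33]
pos 34 'a': at 0 ·f
pos 35 'd': at 0
pos 36 'd': at 0
pos 37 'd': at 0
pos 38 'c': at 1
pos 39 'c': at 2
pos 40 'c': at 2 ·f
pos 41 'e': at 3  emit P0@[39:41]
pos 42 'e': at 0 ·f
pos 43 'c': at 1
pos 44 'b': at 4 ·f
pos 45 'c': at 5
pos 46 'd': at 6
pos 47 'e': at 7

All matches (sorted): [[2,0],[5,0],[10,0],[14,0],[20,0],[26,1],[33,1],[41,0]]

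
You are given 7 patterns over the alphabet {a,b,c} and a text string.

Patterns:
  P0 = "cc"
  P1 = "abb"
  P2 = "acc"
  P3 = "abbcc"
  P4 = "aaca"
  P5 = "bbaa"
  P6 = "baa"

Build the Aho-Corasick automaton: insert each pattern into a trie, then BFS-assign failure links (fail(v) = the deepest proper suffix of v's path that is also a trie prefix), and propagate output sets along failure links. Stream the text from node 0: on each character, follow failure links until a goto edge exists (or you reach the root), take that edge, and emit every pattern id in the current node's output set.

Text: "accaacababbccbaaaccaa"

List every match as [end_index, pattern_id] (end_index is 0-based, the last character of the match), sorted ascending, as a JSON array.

Build automaton:
Trie (insert patterns):
  n0 'ε': a→3 b→13 c→1
  n1 'c': c→2
  n2 'cc': ·  [P0 ends]
  n3 'a': a→10 b→4 c→6
  n4 'ab': b→5
  n5 'abb': c→8  [P1 ends]
  n6 'ac': c→7
  n7 'acc': ·  [P2 ends]
  n8 'abbc': c→9
  n9 'abbcc': ·  [P3 ends]
  n10 'aa': c→11
  n11 'aac': a→12
  n12 'aaca': ·  [P4 ends]
  n13 'b': a→17 b→14
  n14 'bb': a→15
  n15 'bba': a→16
  n16 'bbaa': ·  [P5 ends]
  n17 'ba': a→18
  n18 'baa': ·  [P6 ends]

Failure links (BFS by depth):
  n1('c'): parent n0 fail=0; on 'c' 0 → fail=0;  out ∅∪∅=∅
  n3('a'): parent n0 fail=0; on 'a' 0 → fail=0;  out ∅∪∅=∅
  n13('b'): parent n0 fail=0; on 'b' 0 → fail=0;  out ∅∪∅=∅
  n2('cc'): parent n1 fail=0; on 'c' 0 → fail=1;  out {0}∪∅={0}
  n4('ab'): parent n3 fail=0; on 'b' 0 → fail=13;  out ∅∪∅=∅
  n6('ac'): parent n3 fail=0; on 'c' 0 → fail=1;  out ∅∪∅=∅
  n10('aa'): parent n3 fail=0; on 'a' 0 → fail=3;  out ∅∪∅=∅
  n14('bb'): parent n13 fail=0; on 'b' 0 → fail=13;  out ∅∪∅=∅
  n17('ba'): parent n13 fail=0; on 'a' 0 → fail=3;  out ∅∪∅=∅
  n5('abb'): parent n4 fail=13; on 'b' 13 → fail=14;  out {1}∪∅={1}
  n7('acc'): parent n6 fail=1; on 'c' 1 → fail=2;  out {2}∪{0}={0,2}
  n11('aac'): parent n10 fail=3; on 'c' 3 → fail=6;  out ∅∪∅=∅
  n15('bba'): parent n14 fail=13; on 'a' 13 → fail=17;  out ∅∪∅=∅
  n18('baa'): parent n17 fail=3; on 'a' 3 → fail=10;  out {6}∪∅={6}
  n8('abbc'): parent n5 fail=14; on 'c' 14→13→0 → fail=1;  out ∅∪∅=∅
  n12('aaca'): parent n11 fail=6; on 'a' 6→1→0 → fail=3;  out {4}∪∅={4}
  n16('bbaa'): parent n15 fail=17; on 'a' 17 → fail=18;  out {5}∪{6}={5,6}
  n9('abbcc'): parent n8 fail=1; on 'c' 1 → fail=2;  out {3}∪{0}={0,3}

Run:
[0] read 'a'  n0⇒n3
[1] read 'c'  n3⇒n6
[2] read 'c'  n6⇒n7  ** P0@[1:2],P2@[0:2]
[3] read 'a'  n7⇒n3 (via fail)
[4] read 'a'  n3⇒n10
[5] read 'c'  n10⇒n11
[6] read 'a'  n11⇒n12  ** P4@[3:6]
[7] read 'b'  n12⇒n4 (via fail)
[8] read 'a'  n4⇒n17 (via fail)
[9] read 'b'  n17⇒n4 (via fail)
[10] read 'b'  n4⇒n5  ** P1@[8:10]
[11] read 'c'  n5⇒n8
[12] read 'c'  n8⇒n9  ** P0@[11:12],P3@[8:12]
[13] read 'b'  n9⇒n13 (via fail)
[14] read 'a'  n13⇒n17
[15] read 'a'  n17⇒n18  ** P6@[13:15]
[16] read 'a'  n18⇒n10 (via fail)
[17] read 'c'  n10⇒n11
[18] read 'c'  n11⇒n7 (via fail)  ** P0@[17:18],P2@[16:18]
[19] read 'a'  n7⇒n3 (via fail)
[20] read 'a'  n3⇒n10

Result: [[2,0],[2,2],[6,4],[10,1],[12,0],[12,3],[15,6],[18,0],[18,2]]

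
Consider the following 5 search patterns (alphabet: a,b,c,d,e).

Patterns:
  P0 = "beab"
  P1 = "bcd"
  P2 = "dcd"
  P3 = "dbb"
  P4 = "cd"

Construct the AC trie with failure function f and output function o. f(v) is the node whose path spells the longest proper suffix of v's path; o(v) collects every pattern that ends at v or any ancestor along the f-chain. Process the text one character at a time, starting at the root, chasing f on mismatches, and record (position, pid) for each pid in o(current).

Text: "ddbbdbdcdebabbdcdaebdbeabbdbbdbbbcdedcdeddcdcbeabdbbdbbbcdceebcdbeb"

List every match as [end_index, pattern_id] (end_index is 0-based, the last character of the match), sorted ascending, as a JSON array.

Build:
Trie (insert patterns):
  n0 'ε': b→1 c→12 d→7
  n1 'b': c→5 e→2
  n2 'be': a→3
  n3 'bea': b→4
  n4 'beab': ·  [P0 ends]
  n5 'bc': d→6
  n6 'bcd': ·  [P1 ends]
  n7 'd': b→10 c→8
  n8 'dc': d→9
  n9 'dcd': ·  [P2 ends]
  n10 'db': b→11
  n11 'dbb': ·  [P3 ends]
  n12 'c': d→13
  n13 'cd': ·  [P4 ends]

Failure links (BFS by depth):
  fail(1) 'b': from fail(0)=0 chase 'b': 0 ⇒ 0;  out=∅∪out(0)=∅
  fail(7) 'd': from fail(0)=0 chase 'd': 0 ⇒ 0;  out=∅∪out(0)=∅
  fail(12) 'c': from fail(0)=0 chase 'c': 0 ⇒ 0;  out=∅∪out(0)=∅
  fail(2) 'be': from fail(1)=0 chase 'e': 0 ⇒ 0;  out=∅∪out(0)=∅
  fail(5) 'bc': from fail(1)=0 chase 'c': 0 ⇒ 12;  out=∅∪out(12)=∅
  fail(8) 'dc': from fail(7)=0 chase 'c': 0 ⇒ 12;  out=∅∪out(12)=∅
  fail(10) 'db': from fail(7)=0 chase 'b': 0 ⇒ 1;  out=∅∪out(1)=∅
  fail(13) 'cd': from fail(12)=0 chase 'd': 0 ⇒ 7;  out={4}∪out(7)={4}
  fail(3) 'bea': from fail(2)=0 chase 'a': 0 ⇒ 0;  out=∅∪out(0)=∅
  fail(6) 'bcd': from fail(5)=12 chase 'd': 12 ⇒ 13;  out={1}∪out(13)={1,4}
  fail(9) 'dcd': from fail(8)=12 chase 'd': 12 ⇒ 13;  out={2}∪out(13)={2,4}
  fail(11) 'dbb': from fail(10)=1 chase 'b': 1→0 ⇒ 1;  out={3}∪out(1)={3}
  fail(4) 'beab': from fail(3)=0 chase 'b': 0 ⇒ 1;  out={0}∪out(1)={0}

Text stream:
pos 0 'd': at 7
pos 1 'd': at 7 (fail-walked)
pos 2 'b': at 10
pos 3 'b': at 11  → match P3@[1:3]
pos 4 'd': at 7 (fail-walked)
pos 5 'b': at 10
pos 6 'd': at 7 (fail-walked)
pos 7 'c': at 8
pos 8 'd': at 9  → match P2@[6:8],P4@[7:8]
pos 9 'e': at 0 (fail-walked)
pos 10 'b': at 1
pos 11 'a': at 0 (fail-walked)
pos 12 'b': at 1
pos 13 'b': at 1 (fail-walked)
pos 14 'd': at 7 (fail-walked)
pos 15 'c': at 8
pos 16 'd': at 9  → match P2@[14:16],P4@[15:16]
pos 17 'a': at 0 (fail-walked)
pos 18 'e': at 0
pos 19 'b': at 1
pos 20 'd': at 7 (fail-walked)
pos 21 'b': at 10
pos 22 'e': at 2 (fail-walked)
pos 23 'a': at 3
pos 24 'b': at 4  → match P0@[21:24]
pos 25 'b': at 1 (fail-walked)
pos 26 'd': at 7 (fail-walked)
pos 27 'b': at 10
pos 28 'b': at 11  → match P3@[26:28]
pos 29 'd': at 7 (fail-walked)
pos 30 'b': at 10
pos 31 'b': at 11  → match P3@[29:31]
pos 32 'b': at 1 (fail-walked)
pos 33 'c': at 5
pos 34 'd': at 6  → match P1@[32:34],P4@[33:34]
pos 35 'e': at 0 (fail-walked)
pos 36 'd': at 7
pos 37 'c': at 8
pos 38 'd': at 9  → match P2@[36:38],P4@[37:38]
pos 39 'e': at 0 (fail-walked)
pos 40 'd': at 7
pos 41 'd': at 7 (fail-walked)
pos 42 'c': at 8
pos 43 'd': at 9  → match P2@[41:43],P4@[42:43]
pos 44 'c': at 8 (fail-walked)
pos 45 'b': at 1 (fail-walked)
pos 46 'e': at 2
pos 47 'a': at 3
pos 48 'b': at 4  → match P0@[45:48]
pos 49 'd': at 7 (fail-walked)
pos 50 'b': at 10
pos 51 'b': at 11  → match P3@[49:51]
pos 52 'd': at 7 (fail-walked)
pos 53 'b': at 10
pos 54 'b': at 11  → match P3@[52:54]
pos 55 'b': at 1 (fail-walked)
pos 56 'c': at 5
pos 57 'd': at 6  → match P1@[55:57],P4@[56:57]
pos 58 'c': at 8 (fail-walked)
pos 59 'e': at 0 (fail-walked)
pos 60 'e': at 0
pos 61 'b': at 1
pos 62 'c': at 5
pos 63 'd': at 6  → match P1@[61:63],P4@[62:63]
pos 64 'b': at 10 (fail-walked)
pos 65 'e': at 2 (fail-walked)
pos 66 'b': at 1 (fail-walked)

Result: [[3,3],[8,2],[8,4],[16,2],[16,4],[24,0],[28,3],[31,3],[34,1],[34,4],[38,2],[38,4],[43,2],[43,4],[48,0],[51,3],[54,3],[57,1],[57,4],[63,1],[63,4]]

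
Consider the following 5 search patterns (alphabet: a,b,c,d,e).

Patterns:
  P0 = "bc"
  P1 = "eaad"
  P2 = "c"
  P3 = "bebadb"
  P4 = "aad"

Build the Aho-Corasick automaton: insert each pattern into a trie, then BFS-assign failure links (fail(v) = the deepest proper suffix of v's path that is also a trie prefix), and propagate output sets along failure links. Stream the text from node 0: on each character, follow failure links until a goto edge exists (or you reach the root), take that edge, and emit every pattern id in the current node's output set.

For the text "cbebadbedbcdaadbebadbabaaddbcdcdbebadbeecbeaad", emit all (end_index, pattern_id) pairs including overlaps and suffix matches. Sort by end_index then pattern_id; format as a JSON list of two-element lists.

Build automaton:
Trie nodes:
  0='ε' goto a→13 b→1 c→7 e→3
  1='b' goto c→2 e→8
  2='bc' goto ·  ←P0
  3='e' goto a→4
  4='ea' goto a→5
  5='eaa' goto d→6
  6='eaad' goto ·  ←P1
  7='c' goto ·  ←P2
  8='be' goto b→9
  9='beb' goto a→10
  10='beba' goto d→11
  11='bebad' goto b→12
  12='bebadb' goto ·  ←P3
  13='a' goto a→14
  14='aa' goto d→15
  15='aad' goto ·  ←P4

BFS fail/out derivation:
  fail(1) 'b': from fail(0)=0 chase 'b': 0 ⇒ 0;  out=∅∪out(0)=∅
  fail(3) 'e': from fail(0)=0 chase 'e': 0 ⇒ 0;  out=∅∪out(0)=∅
  fail(7) 'c': from fail(0)=0 chase 'c': 0 ⇒ 0;  out={2}∪out(0)={2}
  fail(13) 'a': from fail(0)=0 chase 'a': 0 ⇒ 0;  out=∅∪out(0)=∅
  fail(2) 'bc': from fail(1)=0 chase 'c': 0 ⇒ 7;  out={0}∪out(7)={0,2}
  fail(4) 'ea': from fail(3)=0 chase 'a': 0 ⇒ 13;  out=∅∪out(13)=∅
  fail(8) 'be': from fail(1)=0 chase 'e': 0 ⇒ 3;  out=∅∪out(3)=∅
  fail(14) 'aa': from fail(13)=0 chase 'a': 0 ⇒ 13;  out=∅∪out(13)=∅
  fail(5) 'eaa': from fail(4)=13 chase 'a': 13 ⇒ 14;  out=∅∪out(14)=∅
  fail(9) 'beb': from fail(8)=3 chase 'b': 3→0 ⇒ 1;  out=∅∪out(1)=∅
  fail(15) 'aad': from fail(14)=13 chase 'd': 13→0 ⇒ 0;  out={4}∪out(0)={4}
  fail(6) 'eaad': from fail(5)=14 chase 'd': 14 ⇒ 15;  out={1}∪out(15)={1,4}
  fail(10) 'beba': from fail(9)=1 chase 'a': 1→0 ⇒ 13;  out=∅∪out(13)=∅
  fail(11) 'bebad': from fail(10)=13 chase 'd': 13→0 ⇒ 0;  out=∅∪out(0)=∅
  fail(12) 'bebadb': from fail(11)=0 chase 'b': 0 ⇒ 1;  out={3}∪out(1)={3}

Scan:
pos 0 'c': at 7  ** P2@[0:0]
pos 1 'b': at 1 (fail-walked)
pos 2 'e': at 8
pos 3 'b': at 9
pos 4 'a': at 10
pos 5 'd': at 11
pos 6 'b': at 12  ** P3@[1:6]
pos 7 'e': at 8 (fail-walked)
pos 8 'd': at 0 (fail-walked)
pos 9 'b': at 1
pos 10 'c': at 2  ** P0@[9:10],P2@[10:10]
pos 11 'd': at 0 (fail-walked)
pos 12 'a': at 13
pos 13 'a': at 14
pos 14 'd': at 15  ** P4@[12:14]
pos 15 'b': at 1 (fail-walked)
pos 16 'e': at 8
pos 17 'b': at 9
pos 18 'a': at 10
pos 19 'd': at 11
pos 20 'b': at 12  ** P3@[15:20]
pos 21 'a': at 13 (fail-walked)
pos 22 'b': at 1 (fail-walked)
pos 23 'a': at 13 (fail-walked)
pos 24 'a': at 14
pos 25 'd': at 15  ** P4@[23:25]
pos 26 'd': at 0 (fail-walked)
pos 27 'b': at 1
pos 28 'c': at 2  ** P0@[27:28],P2@[28:28]
pos 29 'd': at 0 (fail-walked)
pos 30 'c': at 7  ** P2@[30:30]
pos 31 'd': at 0 (fail-walked)
pos 32 'b': at 1
pos 33 'e': at 8
pos 34 'b': at 9
pos 35 'a': at 10
pos 36 'd': at 11
pos 37 'b': at 12  ** P3@[32:37]
pos 38 'e': at 8 (fail-walked)
pos 39 'e': at 3 (fail-walked)
pos 40 'c': at 7 (fail-walked)  ** P2@[40:40]
pos 41 'b': at 1 (fail-walked)
pos 42 'e': at 8
pos 43 'a': at 4 (fail-walked)
pos 44 'a': at 5
pos 45 'd': at 6  ** P1@[42:45],P4@[43:45]

Matches: [[0,2],[6,3],[10,0],[10,2],[14,4],[20,3],[25,4],[28,0],[28,2],[30,2],[37,3],[40,2],[45,1],[45,4]]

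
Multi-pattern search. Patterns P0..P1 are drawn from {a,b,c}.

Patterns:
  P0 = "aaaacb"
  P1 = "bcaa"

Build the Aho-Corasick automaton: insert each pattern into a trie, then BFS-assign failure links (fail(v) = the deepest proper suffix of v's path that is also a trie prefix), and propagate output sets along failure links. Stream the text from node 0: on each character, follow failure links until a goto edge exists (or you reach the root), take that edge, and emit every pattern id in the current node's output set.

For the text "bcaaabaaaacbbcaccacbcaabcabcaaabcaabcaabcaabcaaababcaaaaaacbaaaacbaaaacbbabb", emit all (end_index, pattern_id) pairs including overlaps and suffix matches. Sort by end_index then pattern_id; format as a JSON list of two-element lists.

Build:
Trie nodes:
  0='ε' goto a→1 b→7
  1='a' goto a→2
  2='aa' goto a→3
  3='aaa' goto a→4
  4='aaaa' goto c→5
  5='aaaac' goto b→6
  6='aaaacb' goto ·  ←P0
  7='b' goto c→8
  8='bc' goto a→9
  9='bca' goto a→10
  10='bcaa' goto ·  ←P1

Failure links (BFS by depth):
  fail(1) 'a': from fail(0)=0 chase 'a': 0 ⇒ 0;  out=∅∪out(0)=∅
  fail(7) 'b': from fail(0)=0 chase 'b': 0 ⇒ 0;  out=∅∪out(0)=∅
  fail(2) 'aa': from fail(1)=0 chase 'a': 0 ⇒ 1;  out=∅∪out(1)=∅
  fail(8) 'bc': from fail(7)=0 chase 'c': 0 ⇒ 0;  out=∅∪out(0)=∅
  fail(3) 'aaa': from fail(2)=1 chase 'a': 1 ⇒ 2;  out=∅∪out(2)=∅
  fail(9) 'bca': from fail(8)=0 chase 'a': 0 ⇒ 1;  out=∅∪out(1)=∅
  fail(4) 'aaaa': from fail(3)=2 chase 'a': 2 ⇒ 3;  out=∅∪out(3)=∅
  fail(10) 'bcaa': from fail(9)=1 chase 'a': 1 ⇒ 2;  out={1}∪out(2)={1}
  fail(5) 'aaaac': from fail(4)=3 chase 'c': 3→2→1→0 ⇒ 0;  out=∅∪out(0)=∅
  fail(6) 'aaaacb': from fail(5)=0 chase 'b': 0 ⇒ 7;  out={0}∪out(7)={0}

Run:
pos 0 'b': at 7
pos 1 'c': at 8
pos 2 'a': at 9
pos 3 'a': at 10  ** P1@[0:3]
pos 4 'a': at 3 ·f
pos 5 'b': at 7 ·f
pos 6 'a': at 1 ·f
pos 7 'a': at 2
pos 8 'a': at 3
pos 9 'a': at 4
pos 10 'c': at 5
pos 11 'b': at 6  ** P0@[6:11]
pos 12 'b': at 7 ·f
pos 13 'c': at 8
pos 14 'a': at 9
pos 15 'c': at 0 ·f
pos 16 'c': at 0
pos 17 'a': at 1
pos 18 'c': at 0 ·f
pos 19 'b': at 7
pos 20 'c': at 8
pos 21 'a': at 9
pos 22 'a': at 10  ** P1@[19:22]
pos 23 'b': at 7 ·f
pos 24 'c': at 8
pos 25 'a': at 9
pos 26 'b': at 7 ·f
pos 27 'c': at 8
pos 28 'a': at 9
pos 29 'a': at 10  ** P1@[26:29]
pos 30 'a': at 3 ·f
pos 31 'b': at 7 ·f
pos 32 'c': at 8
pos 33 'a': at 9
pos 34 'a': at 10  ** P1@[31:34]
pos 35 'b': at 7 ·f
pos 36 'c': at 8
pos 37 'a': at 9
pos 38 'a': at 10  ** P1@[35:38]
pos 39 'b': at 7 ·f
pos 40 'c': at 8
pos 41 'a': at 9
pos 42 'a': at 10  ** P1@[39:42]
pos 43 'b': at 7 ·f
pos 44 'c': at 8
pos 45 'a': at 9
pos 46 'a': at 10  ** P1@[43:46]
pos 47 'a': at 3 ·f
pos 48 'b': at 7 ·f
pos 49 'a': at 1 ·f
pos 50 'b': at 7 ·f
pos 51 'c': at 8
pos 52 'a': at 9
pos 53 'a': at 10  ** P1@[50:53]
pos 54 'a': at 3 ·f
pos 55 'a': at 4
pos 56 'a': at 4 ·f
pos 57 'a': at 4 ·f
pos 58 'c': at 5
pos 59 'b': at 6  ** P0@[54:59]
pos 60 'a': at 1 ·f
pos 61 'a': at 2
pos 62 'a': at 3
pos 63 'a': at 4
pos 64 'c': at 5
pos 65 'b': at 6  ** P0@[60:65]
pos 66 'a': at 1 ·f
pos 67 'a': at 2
pos 68 'a': at 3
pos 69 'a': at 4
pos 70 'c': at 5
pos 71 'b': at 6  ** P0@[66:71]
pos 72 'b': at 7 ·f
pos 73 'a': at 1 ·f
pos 74 'b': at 7 ·f
pos 75 'b': at 7 ·f

Matches: [[3,1],[11,0],[22,1],[29,1],[34,1],[38,1],[42,1],[46,1],[53,1],[59,0],[65,0],[71,0]]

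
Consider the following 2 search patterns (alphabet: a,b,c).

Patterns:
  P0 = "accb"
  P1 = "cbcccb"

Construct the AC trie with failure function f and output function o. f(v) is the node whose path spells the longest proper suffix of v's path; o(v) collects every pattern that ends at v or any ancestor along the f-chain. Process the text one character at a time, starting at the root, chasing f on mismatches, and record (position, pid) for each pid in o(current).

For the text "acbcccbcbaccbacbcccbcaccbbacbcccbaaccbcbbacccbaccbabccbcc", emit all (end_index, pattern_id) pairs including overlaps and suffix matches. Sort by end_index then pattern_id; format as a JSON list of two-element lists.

Build:
Trie (insert patterns):
  n0 'ε': a→1 c→5
  n1 'a': c→2
  n2 'ac': c→3
  n3 'acc': b→4
  n4 'accb': ·  [P0 ends]
  n5 'c': b→6
  n6 'cb': c→7
  n7 'cbc': c→8
  n8 'cbcc': c→9
  n9 'cbccc': b→10
  n10 'cbcccb': ·  [P1 ends]

Failure links (BFS by depth):
  n1('a'): parent n0 fail=0; on 'a' 0 → fail=0;  out ∅∪∅=∅
  n5('c'): parent n0 fail=0; on 'c' 0 → fail=0;  out ∅∪∅=∅
  n2('ac'): parent n1 fail=0; on 'c' 0 → fail=5;  out ∅∪∅=∅
  n6('cb'): parent n5 fail=0; on 'b' 0 → fail=0;  out ∅∪∅=∅
  n3('acc'): parent n2 fail=5; on 'c' 5→0 → fail=5;  out ∅∪∅=∅
  n7('cbc'): parent n6 fail=0; on 'c' 0 → fail=5;  out ∅∪∅=∅
  n4('accb'): parent n3 fail=5; on 'b' 5 → fail=6;  out {0}∪∅={0}
  n8('cbcc'): parent n7 fail=5; on 'c' 5→0 → fail=5;  out ∅∪∅=∅
  n9('cbccc'): parent n8 fail=5; on 'c' 5→0 → fail=5;  out ∅∪∅=∅
  n10('cbcccb'): parent n9 fail=5; on 'b' 5 → fail=6;  out {1}∪∅={1}

Text stream:
i=0 'a': node 0→1
i=1 'c': node 1→2
i=2 'b': node 2→6 (via fail)
i=3 'c': node 6→7
i=4 'c': node 7→8
i=5 'c': node 8→9
i=6 'b': node 9→10  → match P1@[1:6]
i=7 'c': node 10→7 (via fail)
i=8 'b': node 7→6 (via fail)
i=9 'a': node 6→1 (via fail)
i=10 'c': node 1→2
i=11 'c': node 2→3
i=12 'b': node 3→4  → match P0@[9:12]
i=13 'a': node 4→1 (via fail)
i=14 'c': node 1→2
i=15 'b': node 2→6 (via fail)
i=16 'c': node 6→7
i=17 'c': node 7→8
i=18 'c': node 8→9
i=19 'b': node 9→10  → match P1@[14:19]
i=20 'c': node 10→7 (via fail)
i=21 'a': node 7→1 (via fail)
i=22 'c': node 1→2
i=23 'c': node 2→3
i=24 'b': node 3→4  → match P0@[21:24]
i=25 'b': node 4→0 (via fail)
i=26 'a': node 0→1
i=27 'c': node 1→2
i=28 'b': node 2→6 (via fail)
i=29 'c': node 6→7
i=30 'c': node 7→8
i=31 'c': node 8→9
i=32 'b': node 9→10  → match P1@[27:32]
i=33 'a': node 10→1 (via fail)
i=34 'a': node 1→1 (via fail)
i=35 'c': node 1→2
i=36 'c': node 2→3
i=37 'b': node 3→4  → match P0@[34:37]
i=38 'c': node 4→7 (via fail)
i=39 'b': node 7→6 (via fail)
i=40 'b': node 6→0 (via fail)
i=41 'a': node 0→1
i=42 'c': node 1→2
i=43 'c': node 2→3
i=44 'c': node 3→5 (via fail)
i=45 'b': node 5→6
i=46 'a': node 6→1 (via fail)
i=47 'c': node 1→2
i=48 'c': node 2→3
i=49 'b': node 3→4  → match P0@[46:49]
i=50 'a': node 4→1 (via fail)
i=51 'b': node 1→0 (via fail)
i=52 'c': node 0→5
i=53 'c': node 5→5 (via fail)
i=54 'b': node 5→6
i=55 'c': node 6→7
i=56 'c': node 7→8

Result: [[6,1],[12,0],[19,1],[24,0],[32,1],[37,0],[49,0]]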